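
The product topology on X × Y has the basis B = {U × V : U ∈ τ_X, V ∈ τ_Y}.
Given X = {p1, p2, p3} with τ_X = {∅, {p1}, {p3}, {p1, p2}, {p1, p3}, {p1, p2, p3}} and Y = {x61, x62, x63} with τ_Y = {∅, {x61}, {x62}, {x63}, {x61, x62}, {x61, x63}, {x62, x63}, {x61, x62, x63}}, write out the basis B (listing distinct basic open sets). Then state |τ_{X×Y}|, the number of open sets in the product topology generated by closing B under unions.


Basis B = {∅ × ∅, {p1} × {x61}, {p1} × {x62}, {p1} × {x63}, {p3} × {x61}, {p3} × {x62}, {p3} × {x63}, {p1} × {x61, x62}, {p1} × {x61, x63}, {p1, p2} × {x61}, {p1, p3} × {x61}, {p1} × {x62, x63}, {p1, p2} × {x62}, {p1, p3} × {x62}, {p1, p2} × {x63}, {p1, p3} × {x63}, {p3} × {x61, x62}, {p3} × {x61, x63}, {p3} × {x62, x63}, {p1} × {x61, x62, x63}, {p1, p2, p3} × {x61}, {p1, p2, p3} × {x62}, {p1, p2, p3} × {x63}, {p3} × {x61, x62, x63}, {p1, p2} × {x61, x62}, {p1, p3} × {x61, x62}, {p1, p2} × {x61, x63}, {p1, p3} × {x61, x63}, {p1, p2} × {x62, x63}, {p1, p3} × {x62, x63}, {p1, p2} × {x61, x62, x63}, {p1, p3} × {x61, x62, x63}, {p1, p2, p3} × {x61, x62}, {p1, p2, p3} × {x61, x63}, {p1, p2, p3} × {x62, x63}, {p1, p2, p3} × {x61, x62, x63}}; |τ_{X×Y}| = 216.

Enumerate products U × V with U ∈ τ_X, V ∈ τ_Y (deduplicated):
  ∅ × ∅ = {} (∅)
  {p1} × {x61} = {(p1,x61)}
  {p1} × {x62} = {(p1,x62)}
  {p1} × {x63} = {(p1,x63)}
  {p3} × {x61} = {(p3,x61)}
  {p3} × {x62} = {(p3,x62)}
  {p3} × {x63} = {(p3,x63)}
  {p1} × {x61, x62} = {(p1,x61), (p1,x62)}
  {p1} × {x61, x63} = {(p1,x61), (p1,x63)}
  {p1, p2} × {x61} = {(p1,x61), (p2,x61)}
  {p1, p3} × {x61} = {(p1,x61), (p3,x61)}
  {p1} × {x62, x63} = {(p1,x62), (p1,x63)}
  {p1, p2} × {x62} = {(p1,x62), (p2,x62)}
  {p1, p3} × {x62} = {(p1,x62), (p3,x62)}
  {p1, p2} × {x63} = {(p1,x63), (p2,x63)}
  {p1, p3} × {x63} = {(p1,x63), (p3,x63)}
  {p3} × {x61, x62} = {(p3,x61), (p3,x62)}
  {p3} × {x61, x63} = {(p3,x61), (p3,x63)}
  {p3} × {x62, x63} = {(p3,x62), (p3,x63)}
  {p1} × {x61, x62, x63} = {(p1,x61), (p1,x62), (p1,x63)}
  {p1, p2, p3} × {x61} = {(p1,x61), (p2,x61), (p3,x61)}
  {p1, p2, p3} × {x62} = {(p1,x62), (p2,x62), (p3,x62)}
  {p1, p2, p3} × {x63} = {(p1,x63), (p2,x63), (p3,x63)}
  {p3} × {x61, x62, x63} = {(p3,x61), (p3,x62), (p3,x63)}
  {p1, p2} × {x61, x62} = {(p1,x61), (p1,x62), (p2,x61), (p2,x62)}
  {p1, p3} × {x61, x62} = {(p1,x61), (p1,x62), (p3,x61), (p3,x62)}
  {p1, p2} × {x61, x63} = {(p1,x61), (p1,x63), (p2,x61), (p2,x63)}
  {p1, p3} × {x61, x63} = {(p1,x61), (p1,x63), (p3,x61), (p3,x63)}
  {p1, p2} × {x62, x63} = {(p1,x62), (p1,x63), (p2,x62), (p2,x63)}
  {p1, p3} × {x62, x63} = {(p1,x62), (p1,x63), (p3,x62), (p3,x63)}
  {p1, p2} × {x61, x62, x63} = {(p1,x61), (p1,x62), (p1,x63), (p2,x61), (p2,x62), (p2,x63)}
  {p1, p3} × {x61, x62, x63} = {(p1,x61), (p1,x62), (p1,x63), (p3,x61), (p3,x62), (p3,x63)}
  {p1, p2, p3} × {x61, x62} = {(p1,x61), (p1,x62), (p2,x61), (p2,x62), (p3,x61), (p3,x62)}
  {p1, p2, p3} × {x61, x63} = {(p1,x61), (p1,x63), (p2,x61), (p2,x63), (p3,x61), (p3,x63)}
  {p1, p2, p3} × {x62, x63} = {(p1,x62), (p1,x63), (p2,x62), (p2,x63), (p3,x62), (p3,x63)}
  {p1, p2, p3} × {x61, x62, x63} = {(p1,x61), (p1,x62), (p1,x63), (p2,x61), (p2,x62), (p2,x63), (p3,x61), (p3,x62), (p3,x63)}
These 36 distinct sets form the basis B.
Close under arbitrary unions to get τ_{X×Y}; counting gives |τ_{X×Y}| = 216.


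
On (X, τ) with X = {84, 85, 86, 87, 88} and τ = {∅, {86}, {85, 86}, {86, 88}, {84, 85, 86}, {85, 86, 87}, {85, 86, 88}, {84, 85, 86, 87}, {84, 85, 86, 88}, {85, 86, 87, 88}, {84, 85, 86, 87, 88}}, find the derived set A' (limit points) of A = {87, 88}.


A' = ∅

For each x ∈ X, list the open sets U ∈ τ with x ∈ U, then check whether U ∩ (A ∖ {x}) ≠ ∅ for every such U.
  x = 84: open {84, 85, 86} ∋ x has {84, 85, 86} ∩ (A ∖ {84}) = ∅, so x is NOT a limit point.
  x = 85: open {85, 86} ∋ x has {85, 86} ∩ (A ∖ {85}) = ∅, so x is NOT a limit point.
  x = 86: open {86} ∋ x has {86} ∩ (A ∖ {86}) = ∅, so x is NOT a limit point.
  x = 87: open {85, 86, 87} ∋ x has {85, 86, 87} ∩ (A ∖ {87}) = ∅, so x is NOT a limit point.
  x = 88: open {86, 88} ∋ x has {86, 88} ∩ (A ∖ {88}) = ∅, so x is NOT a limit point.
Collecting: A' = ∅.


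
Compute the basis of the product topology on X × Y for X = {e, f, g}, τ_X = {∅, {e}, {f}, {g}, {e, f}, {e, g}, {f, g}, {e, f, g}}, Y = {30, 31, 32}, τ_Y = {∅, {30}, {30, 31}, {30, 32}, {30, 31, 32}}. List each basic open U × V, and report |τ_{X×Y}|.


Basis B = {∅ × ∅, {e} × {30}, {f} × {30}, {g} × {30}, {e} × {30, 31}, {e} × {30, 32}, {e, f} × {30}, {e, g} × {30}, {f} × {30, 31}, {f} × {30, 32}, {f, g} × {30}, {g} × {30, 31}, {g} × {30, 32}, {e} × {30, 31, 32}, {e, f, g} × {30}, {f} × {30, 31, 32}, {g} × {30, 31, 32}, {e, f} × {30, 31}, {e, g} × {30, 31}, {e, f} × {30, 32}, {e, g} × {30, 32}, {f, g} × {30, 31}, {f, g} × {30, 32}, {e, f} × {30, 31, 32}, {e, g} × {30, 31, 32}, {e, f, g} × {30, 31}, {e, f, g} × {30, 32}, {f, g} × {30, 31, 32}, {e, f, g} × {30, 31, 32}}; |τ_{X×Y}| = 125.

Enumerate products U × V with U ∈ τ_X, V ∈ τ_Y (deduplicated):
  ∅ × ∅ = {} (∅)
  {e} × {30} = {(e,30)}
  {f} × {30} = {(f,30)}
  {g} × {30} = {(g,30)}
  {e} × {30, 31} = {(e,30), (e,31)}
  {e} × {30, 32} = {(e,30), (e,32)}
  {e, f} × {30} = {(e,30), (f,30)}
  {e, g} × {30} = {(e,30), (g,30)}
  {f} × {30, 31} = {(f,30), (f,31)}
  {f} × {30, 32} = {(f,30), (f,32)}
  {f, g} × {30} = {(f,30), (g,30)}
  {g} × {30, 31} = {(g,30), (g,31)}
  {g} × {30, 32} = {(g,30), (g,32)}
  {e} × {30, 31, 32} = {(e,30), (e,31), (e,32)}
  {e, f, g} × {30} = {(e,30), (f,30), (g,30)}
  {f} × {30, 31, 32} = {(f,30), (f,31), (f,32)}
  {g} × {30, 31, 32} = {(g,30), (g,31), (g,32)}
  {e, f} × {30, 31} = {(e,30), (e,31), (f,30), (f,31)}
  {e, g} × {30, 31} = {(e,30), (e,31), (g,30), (g,31)}
  {e, f} × {30, 32} = {(e,30), (e,32), (f,30), (f,32)}
  {e, g} × {30, 32} = {(e,30), (e,32), (g,30), (g,32)}
  {f, g} × {30, 31} = {(f,30), (f,31), (g,30), (g,31)}
  {f, g} × {30, 32} = {(f,30), (f,32), (g,30), (g,32)}
  {e, f} × {30, 31, 32} = {(e,30), (e,31), (e,32), (f,30), (f,31), (f,32)}
  {e, g} × {30, 31, 32} = {(e,30), (e,31), (e,32), (g,30), (g,31), (g,32)}
  {e, f, g} × {30, 31} = {(e,30), (e,31), (f,30), (f,31), (g,30), (g,31)}
  {e, f, g} × {30, 32} = {(e,30), (e,32), (f,30), (f,32), (g,30), (g,32)}
  {f, g} × {30, 31, 32} = {(f,30), (f,31), (f,32), (g,30), (g,31), (g,32)}
  {e, f, g} × {30, 31, 32} = {(e,30), (e,31), (e,32), (f,30), (f,31), (f,32), (g,30), (g,31), (g,32)}
These 29 distinct sets form the basis B.
Close under arbitrary unions to get τ_{X×Y}; counting gives |τ_{X×Y}| = 125.


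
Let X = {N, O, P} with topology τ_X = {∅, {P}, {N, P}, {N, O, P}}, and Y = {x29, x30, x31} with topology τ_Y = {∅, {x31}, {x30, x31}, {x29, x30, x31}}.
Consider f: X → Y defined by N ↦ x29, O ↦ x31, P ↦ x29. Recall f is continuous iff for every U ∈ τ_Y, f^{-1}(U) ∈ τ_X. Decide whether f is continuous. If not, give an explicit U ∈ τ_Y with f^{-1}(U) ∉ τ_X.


f is NOT continuous.

Compute f^{-1}(U) for each U ∈ τ_Y:
  U = ∅: f^{-1}(U) = ∅ ∈ τ_X ✓.
  U = {x31}: f^{-1}(U) = {O} ∉ τ_X ✗.
  U = {x30, x31}: f^{-1}(U) = {O} ∉ τ_X ✗.
  U = {x29, x30, x31}: f^{-1}(U) = {N, O, P} ∈ τ_X ✓.
Found U = {x31} with f^{-1}(U) = {O} not in τ_X. Therefore f is NOT continuous.


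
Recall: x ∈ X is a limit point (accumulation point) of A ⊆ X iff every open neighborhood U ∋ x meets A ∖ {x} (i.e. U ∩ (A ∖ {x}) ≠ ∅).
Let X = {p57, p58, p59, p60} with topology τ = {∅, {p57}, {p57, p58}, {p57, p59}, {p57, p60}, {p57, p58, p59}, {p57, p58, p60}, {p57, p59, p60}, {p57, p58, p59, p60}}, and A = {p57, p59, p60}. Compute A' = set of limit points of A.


A' = {p58, p59, p60}

For each x ∈ X, list the open sets U ∈ τ with x ∈ U, then check whether U ∩ (A ∖ {x}) ≠ ∅ for every such U.
  x = p57: open {p57} ∋ x has {p57} ∩ (A ∖ {p57}) = ∅, so x is NOT a limit point.
  x = p58: opens ∋ x are {p57, p58}, {p57, p58, p59}, {p57, p58, p60}, {p57, p58, p59, p60}; each meets A ∖ {p58}, so x IS a limit point.
  x = p59: opens ∋ x are {p57, p59}, {p57, p58, p59}, {p57, p59, p60}, {p57, p58, p59, p60}; each meets A ∖ {p59}, so x IS a limit point.
  x = p60: opens ∋ x are {p57, p60}, {p57, p58, p60}, {p57, p59, p60}, {p57, p58, p59, p60}; each meets A ∖ {p60}, so x IS a limit point.
Collecting: A' = {p58, p59, p60}.


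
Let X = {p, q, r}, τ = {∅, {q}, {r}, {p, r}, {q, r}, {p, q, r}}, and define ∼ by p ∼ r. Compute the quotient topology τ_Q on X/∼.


X/∼ = {[p=r], [q]}; |τ_Q| = 4.

Equivalence classes: [p=r], [q].
Quotient map π: X → X/∼ sends p ↦ [p=r], q ↦ [q], r ↦ [p=r].
For each subset V ⊆ X/∼, compute π^{-1}(V) ⊆ X and check whether π^{-1}(V) ∈ τ. V is open in τ_Q iff π^{-1}(V) ∈ τ.
  V = {}: π^{-1}(V) = ∅ ∈ τ ✓.
  V = {[p=r]}: π^{-1}(V) = {p, r} ∈ τ ✓.
  V = {[q]}: π^{-1}(V) = {q} ∈ τ ✓.
  V = {[p=r], [q]}: π^{-1}(V) = {p, q, r} ∈ τ ✓.
Open sets in the quotient: τ_Q = {{}, {[p=r]}, {[q]}, {[p=r], [q]}} (4 elements).


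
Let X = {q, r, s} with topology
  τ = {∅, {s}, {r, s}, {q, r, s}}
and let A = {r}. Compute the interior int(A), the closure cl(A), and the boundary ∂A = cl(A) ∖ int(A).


int(A) = ∅, cl(A) = {q, r}, ∂A = {q, r}.

Closed sets in (X, τ) are complements of opens:
  closed(X, τ) = {∅, {q}, {q, r}, {q, r, s}}.
int(A) = ⋃ {U ∈ τ : U ⊆ A}. Opens contained in A: ∅.
Taking the union of these: int(A) = ∅.
cl(A) = ⋂ {C closed : A ⊆ C}. Closed sets containing A: {q, r}, {q, r, s}.
Intersecting these: cl(A) = {q, r}.
∂A = cl(A) ∖ int(A) = {q, r} ∖ ∅ = {q, r}.


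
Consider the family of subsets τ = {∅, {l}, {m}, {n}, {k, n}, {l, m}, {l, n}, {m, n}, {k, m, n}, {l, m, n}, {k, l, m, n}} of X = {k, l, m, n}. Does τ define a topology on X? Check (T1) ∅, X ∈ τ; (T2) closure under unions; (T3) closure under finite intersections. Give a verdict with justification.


τ is NOT a topology on X.

Axiom (T1): ∅ ∈ τ? Yes; X ∈ τ? Yes.
Axiom (T2/T3): check pairwise unions and intersections of members of τ.
Counterexample for (T2): {l} ∪ {k, n} = {k, l, n} ∉ τ. Therefore τ is NOT a topology.


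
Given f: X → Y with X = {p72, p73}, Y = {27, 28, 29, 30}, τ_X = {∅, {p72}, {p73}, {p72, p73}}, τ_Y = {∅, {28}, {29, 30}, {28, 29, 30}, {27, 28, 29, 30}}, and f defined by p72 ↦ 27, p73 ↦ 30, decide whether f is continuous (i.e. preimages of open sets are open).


f IS continuous.

Compute f^{-1}(U) for each U ∈ τ_Y:
  U = ∅: f^{-1}(U) = ∅ ∈ τ_X ✓.
  U = {28}: f^{-1}(U) = ∅ ∈ τ_X ✓.
  U = {29, 30}: f^{-1}(U) = {p73} ∈ τ_X ✓.
  U = {28, 29, 30}: f^{-1}(U) = {p73} ∈ τ_X ✓.
  U = {27, 28, 29, 30}: f^{-1}(U) = {p72, p73} ∈ τ_X ✓.
Every preimage lies in τ_X, so f IS continuous.


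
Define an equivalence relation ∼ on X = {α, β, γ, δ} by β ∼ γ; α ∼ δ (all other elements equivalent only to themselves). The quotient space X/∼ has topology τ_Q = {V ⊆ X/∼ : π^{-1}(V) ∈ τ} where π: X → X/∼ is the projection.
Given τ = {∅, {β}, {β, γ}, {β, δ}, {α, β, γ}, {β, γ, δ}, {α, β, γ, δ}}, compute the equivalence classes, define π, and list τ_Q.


X/∼ = {[α=δ], [β=γ]}; |τ_Q| = 3.

Equivalence classes: [α=δ], [β=γ].
Quotient map π: X → X/∼ sends α ↦ [α=δ], β ↦ [β=γ], γ ↦ [β=γ], δ ↦ [α=δ].
For each subset V ⊆ X/∼, compute π^{-1}(V) ⊆ X and check whether π^{-1}(V) ∈ τ. V is open in τ_Q iff π^{-1}(V) ∈ τ.
  V = {}: π^{-1}(V) = ∅ ∈ τ ✓.
  V = {[α=δ]}: π^{-1}(V) = {α, δ} ∉ τ ✗.
  V = {[β=γ]}: π^{-1}(V) = {β, γ} ∈ τ ✓.
  V = {[α=δ], [β=γ]}: π^{-1}(V) = {α, β, γ, δ} ∈ τ ✓.
Open sets in the quotient: τ_Q = {{}, {[β=γ]}, {[α=δ], [β=γ]}} (3 elements).


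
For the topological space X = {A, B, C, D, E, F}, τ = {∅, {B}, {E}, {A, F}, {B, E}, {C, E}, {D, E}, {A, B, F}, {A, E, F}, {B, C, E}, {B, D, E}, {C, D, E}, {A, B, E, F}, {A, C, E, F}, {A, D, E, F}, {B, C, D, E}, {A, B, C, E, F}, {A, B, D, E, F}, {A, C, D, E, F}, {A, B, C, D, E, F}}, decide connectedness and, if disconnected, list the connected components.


(X, τ) is disconnected; components = [{B}, {A, F}, {C, D, E}].

Find clopen sets (U ∈ τ with X ∖ U ∈ τ):
  U = ∅, X ∖ U = {A, B, C, D, E, F} — both open, so U is clopen.
  U = {B}, X ∖ U = {A, C, D, E, F} — both open, so U is clopen.
  U = {A, F}, X ∖ U = {B, C, D, E} — both open, so U is clopen.
  U = {A, B, F}, X ∖ U = {C, D, E} — both open, so U is clopen.
  U = {C, D, E}, X ∖ U = {A, B, F} — both open, so U is clopen.
  U = {B, C, D, E}, X ∖ U = {A, F} — both open, so U is clopen.
  U = {A, C, D, E, F}, X ∖ U = {B} — both open, so U is clopen.
  U = {A, B, C, D, E, F}, X ∖ U = ∅ — both open, so U is clopen.
Nontrivial clopen(s) exist: e.g. {A, B, F}. So (X, τ) is disconnected.
Compute connected components by grouping points that agree on all clopens:
  component: {B}
  component: {A, F}
  component: {C, D, E}


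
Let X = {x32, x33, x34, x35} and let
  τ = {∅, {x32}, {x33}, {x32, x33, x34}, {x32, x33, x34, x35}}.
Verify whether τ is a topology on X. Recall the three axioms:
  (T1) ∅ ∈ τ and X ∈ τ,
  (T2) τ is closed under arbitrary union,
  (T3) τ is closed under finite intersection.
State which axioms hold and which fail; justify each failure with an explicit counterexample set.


τ is NOT a topology on X.

Axiom (T1): ∅ ∈ τ? Yes; X ∈ τ? Yes.
Axiom (T2/T3): check pairwise unions and intersections of members of τ.
Counterexample for (T2): {x32} ∪ {x33} = {x32, x33} ∉ τ. Therefore τ is NOT a topology.


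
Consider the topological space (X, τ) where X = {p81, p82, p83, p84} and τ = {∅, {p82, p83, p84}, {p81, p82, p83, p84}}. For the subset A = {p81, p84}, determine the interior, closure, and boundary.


int(A) = ∅, cl(A) = {p81, p82, p83, p84}, ∂A = {p81, p82, p83, p84}.

Closed sets in (X, τ) are complements of opens:
  closed(X, τ) = {∅, {p81}, {p81, p82, p83, p84}}.
int(A) = ⋃ {U ∈ τ : U ⊆ A}. Opens contained in A: ∅.
Taking the union of these: int(A) = ∅.
cl(A) = ⋂ {C closed : A ⊆ C}. Closed sets containing A: {p81, p82, p83, p84}.
Intersecting these: cl(A) = {p81, p82, p83, p84}.
∂A = cl(A) ∖ int(A) = {p81, p82, p83, p84} ∖ ∅ = {p81, p82, p83, p84}.


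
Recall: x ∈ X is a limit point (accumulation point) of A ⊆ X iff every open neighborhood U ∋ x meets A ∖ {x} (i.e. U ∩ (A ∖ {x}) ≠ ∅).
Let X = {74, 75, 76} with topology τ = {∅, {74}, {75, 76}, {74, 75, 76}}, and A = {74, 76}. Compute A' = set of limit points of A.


A' = {75}

For each x ∈ X, list the open sets U ∈ τ with x ∈ U, then check whether U ∩ (A ∖ {x}) ≠ ∅ for every such U.
  x = 74: open {74} ∋ x has {74} ∩ (A ∖ {74}) = ∅, so x is NOT a limit point.
  x = 75: opens ∋ x are {75, 76}, {74, 75, 76}; each meets A ∖ {75}, so x IS a limit point.
  x = 76: open {75, 76} ∋ x has {75, 76} ∩ (A ∖ {76}) = ∅, so x is NOT a limit point.
Collecting: A' = {75}.


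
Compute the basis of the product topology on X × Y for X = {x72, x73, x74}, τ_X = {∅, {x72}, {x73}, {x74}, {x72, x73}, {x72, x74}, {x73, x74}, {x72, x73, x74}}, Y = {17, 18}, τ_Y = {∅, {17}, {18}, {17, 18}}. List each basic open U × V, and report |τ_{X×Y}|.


Basis B = {∅ × ∅, {x72} × {17}, {x72} × {18}, {x73} × {17}, {x73} × {18}, {x74} × {17}, {x74} × {18}, {x72} × {17, 18}, {x72, x73} × {17}, {x72, x74} × {17}, {x72, x73} × {18}, {x72, x74} × {18}, {x73} × {17, 18}, {x73, x74} × {17}, {x73, x74} × {18}, {x74} × {17, 18}, {x72, x73, x74} × {17}, {x72, x73, x74} × {18}, {x72, x73} × {17, 18}, {x72, x74} × {17, 18}, {x73, x74} × {17, 18}, {x72, x73, x74} × {17, 18}}; |τ_{X×Y}| = 64.

Enumerate products U × V with U ∈ τ_X, V ∈ τ_Y (deduplicated):
  ∅ × ∅ = {} (∅)
  {x72} × {17} = {(x72,17)}
  {x72} × {18} = {(x72,18)}
  {x73} × {17} = {(x73,17)}
  {x73} × {18} = {(x73,18)}
  {x74} × {17} = {(x74,17)}
  {x74} × {18} = {(x74,18)}
  {x72} × {17, 18} = {(x72,17), (x72,18)}
  {x72, x73} × {17} = {(x72,17), (x73,17)}
  {x72, x74} × {17} = {(x72,17), (x74,17)}
  {x72, x73} × {18} = {(x72,18), (x73,18)}
  {x72, x74} × {18} = {(x72,18), (x74,18)}
  {x73} × {17, 18} = {(x73,17), (x73,18)}
  {x73, x74} × {17} = {(x73,17), (x74,17)}
  {x73, x74} × {18} = {(x73,18), (x74,18)}
  {x74} × {17, 18} = {(x74,17), (x74,18)}
  {x72, x73, x74} × {17} = {(x72,17), (x73,17), (x74,17)}
  {x72, x73, x74} × {18} = {(x72,18), (x73,18), (x74,18)}
  {x72, x73} × {17, 18} = {(x72,17), (x72,18), (x73,17), (x73,18)}
  {x72, x74} × {17, 18} = {(x72,17), (x72,18), (x74,17), (x74,18)}
  {x73, x74} × {17, 18} = {(x73,17), (x73,18), (x74,17), (x74,18)}
  {x72, x73, x74} × {17, 18} = {(x72,17), (x72,18), (x73,17), (x73,18), (x74,17), (x74,18)}
These 22 distinct sets form the basis B.
Close under arbitrary unions to get τ_{X×Y}; counting gives |τ_{X×Y}| = 64.


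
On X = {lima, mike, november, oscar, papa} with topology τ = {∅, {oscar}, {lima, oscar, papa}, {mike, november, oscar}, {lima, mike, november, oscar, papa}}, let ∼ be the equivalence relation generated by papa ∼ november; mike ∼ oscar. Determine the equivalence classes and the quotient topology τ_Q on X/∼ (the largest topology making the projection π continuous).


X/∼ = {[lima], [mike=oscar], [november=papa]}; |τ_Q| = 2.

Equivalence classes: [lima], [mike=oscar], [november=papa].
Quotient map π: X → X/∼ sends lima ↦ [lima], mike ↦ [mike=oscar], november ↦ [november=papa], oscar ↦ [mike=oscar], papa ↦ [november=papa].
For each subset V ⊆ X/∼, compute π^{-1}(V) ⊆ X and check whether π^{-1}(V) ∈ τ. V is open in τ_Q iff π^{-1}(V) ∈ τ.
  V = {}: π^{-1}(V) = ∅ ∈ τ ✓.
  V = {[lima]}: π^{-1}(V) = {lima} ∉ τ ✗.
  V = {[mike=oscar]}: π^{-1}(V) = {mike, oscar} ∉ τ ✗.
  V = {[lima], [mike=oscar]}: π^{-1}(V) = {lima, mike, oscar} ∉ τ ✗.
  V = {[november=papa]}: π^{-1}(V) = {november, papa} ∉ τ ✗.
  V = {[lima], [november=papa]}: π^{-1}(V) = {lima, november, papa} ∉ τ ✗.
  V = {[mike=oscar], [november=papa]}: π^{-1}(V) = {mike, november, oscar, papa} ∉ τ ✗.
  V = {[lima], [mike=oscar], [november=papa]}: π^{-1}(V) = {lima, mike, november, oscar, papa} ∈ τ ✓.
Open sets in the quotient: τ_Q = {{}, {[lima], [mike=oscar], [november=papa]}} (2 elements).


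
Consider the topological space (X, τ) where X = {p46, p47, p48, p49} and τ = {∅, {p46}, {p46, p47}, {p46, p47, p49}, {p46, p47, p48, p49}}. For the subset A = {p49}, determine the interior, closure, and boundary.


int(A) = ∅, cl(A) = {p48, p49}, ∂A = {p48, p49}.

Closed sets in (X, τ) are complements of opens:
  closed(X, τ) = {∅, {p48}, {p48, p49}, {p47, p48, p49}, {p46, p47, p48, p49}}.
int(A) = ⋃ {U ∈ τ : U ⊆ A}. Opens contained in A: ∅.
Taking the union of these: int(A) = ∅.
cl(A) = ⋂ {C closed : A ⊆ C}. Closed sets containing A: {p48, p49}, {p47, p48, p49}, {p46, p47, p48, p49}.
Intersecting these: cl(A) = {p48, p49}.
∂A = cl(A) ∖ int(A) = {p48, p49} ∖ ∅ = {p48, p49}.


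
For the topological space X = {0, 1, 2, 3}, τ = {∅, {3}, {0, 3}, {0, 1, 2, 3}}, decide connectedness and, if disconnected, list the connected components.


(X, τ) is connected.

Find clopen sets (U ∈ τ with X ∖ U ∈ τ):
  U = ∅, X ∖ U = {0, 1, 2, 3} — both open, so U is clopen.
  U = {0, 1, 2, 3}, X ∖ U = ∅ — both open, so U is clopen.
Only trivial clopens (∅ and X) exist, so (X, τ) is connected.
Compute connected components by grouping points that agree on all clopens:
  component: {0, 1, 2, 3}


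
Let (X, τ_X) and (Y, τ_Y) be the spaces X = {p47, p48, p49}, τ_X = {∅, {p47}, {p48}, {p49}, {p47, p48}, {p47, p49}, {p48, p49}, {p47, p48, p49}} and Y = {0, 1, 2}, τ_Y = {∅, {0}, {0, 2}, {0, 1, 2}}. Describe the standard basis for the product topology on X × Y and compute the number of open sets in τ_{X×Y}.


Basis B = {∅ × ∅, {p47} × {0}, {p48} × {0}, {p49} × {0}, {p47} × {0, 2}, {p47, p48} × {0}, {p47, p49} × {0}, {p48} × {0, 2}, {p48, p49} × {0}, {p49} × {0, 2}, {p47} × {0, 1, 2}, {p47, p48, p49} × {0}, {p48} × {0, 1, 2}, {p49} × {0, 1, 2}, {p47, p48} × {0, 2}, {p47, p49} × {0, 2}, {p48, p49} × {0, 2}, {p47, p48} × {0, 1, 2}, {p47, p49} × {0, 1, 2}, {p47, p48, p49} × {0, 2}, {p48, p49} × {0, 1, 2}, {p47, p48, p49} × {0, 1, 2}}; |τ_{X×Y}| = 64.

Enumerate products U × V with U ∈ τ_X, V ∈ τ_Y (deduplicated):
  ∅ × ∅ = {} (∅)
  {p47} × {0} = {(p47,0)}
  {p48} × {0} = {(p48,0)}
  {p49} × {0} = {(p49,0)}
  {p47} × {0, 2} = {(p47,0), (p47,2)}
  {p47, p48} × {0} = {(p47,0), (p48,0)}
  {p47, p49} × {0} = {(p47,0), (p49,0)}
  {p48} × {0, 2} = {(p48,0), (p48,2)}
  {p48, p49} × {0} = {(p48,0), (p49,0)}
  {p49} × {0, 2} = {(p49,0), (p49,2)}
  {p47} × {0, 1, 2} = {(p47,0), (p47,1), (p47,2)}
  {p47, p48, p49} × {0} = {(p47,0), (p48,0), (p49,0)}
  {p48} × {0, 1, 2} = {(p48,0), (p48,1), (p48,2)}
  {p49} × {0, 1, 2} = {(p49,0), (p49,1), (p49,2)}
  {p47, p48} × {0, 2} = {(p47,0), (p47,2), (p48,0), (p48,2)}
  {p47, p49} × {0, 2} = {(p47,0), (p47,2), (p49,0), (p49,2)}
  {p48, p49} × {0, 2} = {(p48,0), (p48,2), (p49,0), (p49,2)}
  {p47, p48} × {0, 1, 2} = {(p47,0), (p47,1), (p47,2), (p48,0), (p48,1), (p48,2)}
  {p47, p49} × {0, 1, 2} = {(p47,0), (p47,1), (p47,2), (p49,0), (p49,1), (p49,2)}
  {p47, p48, p49} × {0, 2} = {(p47,0), (p47,2), (p48,0), (p48,2), (p49,0), (p49,2)}
  {p48, p49} × {0, 1, 2} = {(p48,0), (p48,1), (p48,2), (p49,0), (p49,1), (p49,2)}
  {p47, p48, p49} × {0, 1, 2} = {(p47,0), (p47,1), (p47,2), (p48,0), (p48,1), (p48,2), (p49,0), (p49,1), (p49,2)}
These 22 distinct sets form the basis B.
Close under arbitrary unions to get τ_{X×Y}; counting gives |τ_{X×Y}| = 64.


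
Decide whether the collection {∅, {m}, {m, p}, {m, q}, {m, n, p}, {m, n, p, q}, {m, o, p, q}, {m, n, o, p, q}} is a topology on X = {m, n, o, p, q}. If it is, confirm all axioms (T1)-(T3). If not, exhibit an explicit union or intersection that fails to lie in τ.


τ is NOT a topology on X.

Axiom (T1): ∅ ∈ τ? Yes; X ∈ τ? Yes.
Axiom (T2/T3): check pairwise unions and intersections of members of τ.
Counterexample for (T2): {m, p} ∪ {m, q} = {m, p, q} ∉ τ. Therefore τ is NOT a topology.


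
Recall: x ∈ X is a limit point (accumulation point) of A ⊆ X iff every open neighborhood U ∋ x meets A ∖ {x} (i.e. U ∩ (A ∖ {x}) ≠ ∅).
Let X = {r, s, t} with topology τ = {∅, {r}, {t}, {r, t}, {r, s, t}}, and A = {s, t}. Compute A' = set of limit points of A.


A' = {s}

For each x ∈ X, list the open sets U ∈ τ with x ∈ U, then check whether U ∩ (A ∖ {x}) ≠ ∅ for every such U.
  x = r: open {r} ∋ x has {r} ∩ (A ∖ {r}) = ∅, so x is NOT a limit point.
  x = s: opens ∋ x are {r, s, t}; each meets A ∖ {s}, so x IS a limit point.
  x = t: open {t} ∋ x has {t} ∩ (A ∖ {t}) = ∅, so x is NOT a limit point.
Collecting: A' = {s}.


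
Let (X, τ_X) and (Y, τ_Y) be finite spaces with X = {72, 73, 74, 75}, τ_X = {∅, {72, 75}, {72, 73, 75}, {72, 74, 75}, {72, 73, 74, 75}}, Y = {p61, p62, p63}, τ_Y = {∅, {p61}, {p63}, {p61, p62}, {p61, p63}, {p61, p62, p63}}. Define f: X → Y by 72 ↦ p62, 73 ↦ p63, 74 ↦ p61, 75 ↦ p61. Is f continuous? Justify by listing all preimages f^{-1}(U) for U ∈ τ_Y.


f is NOT continuous.

Compute f^{-1}(U) for each U ∈ τ_Y:
  U = ∅: f^{-1}(U) = ∅ ∈ τ_X ✓.
  U = {p61}: f^{-1}(U) = {74, 75} ∉ τ_X ✗.
  U = {p63}: f^{-1}(U) = {73} ∉ τ_X ✗.
  U = {p61, p62}: f^{-1}(U) = {72, 74, 75} ∈ τ_X ✓.
  U = {p61, p63}: f^{-1}(U) = {73, 74, 75} ∉ τ_X ✗.
  U = {p61, p62, p63}: f^{-1}(U) = {72, 73, 74, 75} ∈ τ_X ✓.
Found U = {p61} with f^{-1}(U) = {74, 75} not in τ_X. Therefore f is NOT continuous.


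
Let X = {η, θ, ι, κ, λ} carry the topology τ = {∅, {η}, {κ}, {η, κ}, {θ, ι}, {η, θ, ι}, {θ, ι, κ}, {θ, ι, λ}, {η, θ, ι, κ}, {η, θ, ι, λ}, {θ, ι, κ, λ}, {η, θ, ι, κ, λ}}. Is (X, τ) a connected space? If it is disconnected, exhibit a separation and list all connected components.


(X, τ) is disconnected; components = [{η}, {κ}, {θ, ι, λ}].

Find clopen sets (U ∈ τ with X ∖ U ∈ τ):
  U = ∅, X ∖ U = {η, θ, ι, κ, λ} — both open, so U is clopen.
  U = {η}, X ∖ U = {θ, ι, κ, λ} — both open, so U is clopen.
  U = {κ}, X ∖ U = {η, θ, ι, λ} — both open, so U is clopen.
  U = {η, κ}, X ∖ U = {θ, ι, λ} — both open, so U is clopen.
  U = {θ, ι, λ}, X ∖ U = {η, κ} — both open, so U is clopen.
  U = {η, θ, ι, λ}, X ∖ U = {κ} — both open, so U is clopen.
  U = {θ, ι, κ, λ}, X ∖ U = {η} — both open, so U is clopen.
  U = {η, θ, ι, κ, λ}, X ∖ U = ∅ — both open, so U is clopen.
Nontrivial clopen(s) exist: e.g. {θ, ι, κ, λ}. So (X, τ) is disconnected.
Compute connected components by grouping points that agree on all clopens:
  component: {η}
  component: {κ}
  component: {θ, ι, λ}


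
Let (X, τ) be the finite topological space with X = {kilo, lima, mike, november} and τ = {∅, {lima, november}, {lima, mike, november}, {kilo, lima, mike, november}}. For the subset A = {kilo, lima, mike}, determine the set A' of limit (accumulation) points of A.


A' = {kilo, mike, november}

For each x ∈ X, list the open sets U ∈ τ with x ∈ U, then check whether U ∩ (A ∖ {x}) ≠ ∅ for every such U.
  x = kilo: opens ∋ x are {kilo, lima, mike, november}; each meets A ∖ {kilo}, so x IS a limit point.
  x = lima: open {lima, november} ∋ x has {lima, november} ∩ (A ∖ {lima}) = ∅, so x is NOT a limit point.
  x = mike: opens ∋ x are {lima, mike, november}, {kilo, lima, mike, november}; each meets A ∖ {mike}, so x IS a limit point.
  x = november: opens ∋ x are {lima, november}, {lima, mike, november}, {kilo, lima, mike, november}; each meets A ∖ {november}, so x IS a limit point.
Collecting: A' = {kilo, mike, november}.


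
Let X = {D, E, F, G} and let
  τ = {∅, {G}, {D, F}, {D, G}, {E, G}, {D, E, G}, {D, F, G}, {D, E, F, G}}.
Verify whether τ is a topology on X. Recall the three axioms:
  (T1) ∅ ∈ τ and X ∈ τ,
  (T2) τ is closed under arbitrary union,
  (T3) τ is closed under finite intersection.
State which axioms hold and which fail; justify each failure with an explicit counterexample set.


τ is NOT a topology on X.

Axiom (T1): ∅ ∈ τ? Yes; X ∈ τ? Yes.
Axiom (T2/T3): check pairwise unions and intersections of members of τ.
Counterexample for (T3): {D, F} ∩ {D, G} = {D} ∉ τ. Therefore τ is NOT a topology.


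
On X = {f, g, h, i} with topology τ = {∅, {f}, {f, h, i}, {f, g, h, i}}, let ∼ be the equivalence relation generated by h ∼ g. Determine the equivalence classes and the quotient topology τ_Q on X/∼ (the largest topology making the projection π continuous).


X/∼ = {[f], [g=h], [i]}; |τ_Q| = 3.

Equivalence classes: [f], [g=h], [i].
Quotient map π: X → X/∼ sends f ↦ [f], g ↦ [g=h], h ↦ [g=h], i ↦ [i].
For each subset V ⊆ X/∼, compute π^{-1}(V) ⊆ X and check whether π^{-1}(V) ∈ τ. V is open in τ_Q iff π^{-1}(V) ∈ τ.
  V = {}: π^{-1}(V) = ∅ ∈ τ ✓.
  V = {[f]}: π^{-1}(V) = {f} ∈ τ ✓.
  V = {[g=h]}: π^{-1}(V) = {g, h} ∉ τ ✗.
  V = {[f], [g=h]}: π^{-1}(V) = {f, g, h} ∉ τ ✗.
  V = {[i]}: π^{-1}(V) = {i} ∉ τ ✗.
  V = {[f], [i]}: π^{-1}(V) = {f, i} ∉ τ ✗.
  V = {[g=h], [i]}: π^{-1}(V) = {g, h, i} ∉ τ ✗.
  V = {[f], [g=h], [i]}: π^{-1}(V) = {f, g, h, i} ∈ τ ✓.
Open sets in the quotient: τ_Q = {{}, {[f]}, {[f], [g=h], [i]}} (3 elements).


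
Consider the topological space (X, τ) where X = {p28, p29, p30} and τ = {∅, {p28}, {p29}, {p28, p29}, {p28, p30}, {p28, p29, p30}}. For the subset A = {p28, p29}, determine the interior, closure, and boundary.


int(A) = {p28, p29}, cl(A) = {p28, p29, p30}, ∂A = {p30}.

Closed sets in (X, τ) are complements of opens:
  closed(X, τ) = {∅, {p29}, {p30}, {p28, p30}, {p29, p30}, {p28, p29, p30}}.
int(A) = ⋃ {U ∈ τ : U ⊆ A}. Opens contained in A: ∅, {p28}, {p29}, {p28, p29}.
Taking the union of these: int(A) = {p28, p29}.
cl(A) = ⋂ {C closed : A ⊆ C}. Closed sets containing A: {p28, p29, p30}.
Intersecting these: cl(A) = {p28, p29, p30}.
∂A = cl(A) ∖ int(A) = {p28, p29, p30} ∖ {p28, p29} = {p30}.


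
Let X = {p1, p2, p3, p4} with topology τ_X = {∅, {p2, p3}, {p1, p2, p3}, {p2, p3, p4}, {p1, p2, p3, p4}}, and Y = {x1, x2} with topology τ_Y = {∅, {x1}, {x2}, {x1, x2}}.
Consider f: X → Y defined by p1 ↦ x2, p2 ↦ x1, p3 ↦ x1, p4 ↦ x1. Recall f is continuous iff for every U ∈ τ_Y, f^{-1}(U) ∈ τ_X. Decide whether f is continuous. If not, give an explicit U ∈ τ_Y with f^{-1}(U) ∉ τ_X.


f is NOT continuous.

Compute f^{-1}(U) for each U ∈ τ_Y:
  U = ∅: f^{-1}(U) = ∅ ∈ τ_X ✓.
  U = {x1}: f^{-1}(U) = {p2, p3, p4} ∈ τ_X ✓.
  U = {x2}: f^{-1}(U) = {p1} ∉ τ_X ✗.
  U = {x1, x2}: f^{-1}(U) = {p1, p2, p3, p4} ∈ τ_X ✓.
Found U = {x2} with f^{-1}(U) = {p1} not in τ_X. Therefore f is NOT continuous.


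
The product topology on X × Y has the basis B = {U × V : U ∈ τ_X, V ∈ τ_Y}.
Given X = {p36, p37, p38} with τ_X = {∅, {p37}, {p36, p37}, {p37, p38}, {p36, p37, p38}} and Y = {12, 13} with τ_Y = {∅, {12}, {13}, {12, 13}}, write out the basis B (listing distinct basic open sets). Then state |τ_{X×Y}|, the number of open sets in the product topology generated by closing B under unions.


Basis B = {∅ × ∅, {p37} × {12}, {p37} × {13}, {p36, p37} × {12}, {p36, p37} × {13}, {p37} × {12, 13}, {p37, p38} × {12}, {p37, p38} × {13}, {p36, p37, p38} × {12}, {p36, p37, p38} × {13}, {p36, p37} × {12, 13}, {p37, p38} × {12, 13}, {p36, p37, p38} × {12, 13}}; |τ_{X×Y}| = 25.

Enumerate products U × V with U ∈ τ_X, V ∈ τ_Y (deduplicated):
  ∅ × ∅ = {} (∅)
  {p37} × {12} = {(p37,12)}
  {p37} × {13} = {(p37,13)}
  {p36, p37} × {12} = {(p36,12), (p37,12)}
  {p36, p37} × {13} = {(p36,13), (p37,13)}
  {p37} × {12, 13} = {(p37,12), (p37,13)}
  {p37, p38} × {12} = {(p37,12), (p38,12)}
  {p37, p38} × {13} = {(p37,13), (p38,13)}
  {p36, p37, p38} × {12} = {(p36,12), (p37,12), (p38,12)}
  {p36, p37, p38} × {13} = {(p36,13), (p37,13), (p38,13)}
  {p36, p37} × {12, 13} = {(p36,12), (p36,13), (p37,12), (p37,13)}
  {p37, p38} × {12, 13} = {(p37,12), (p37,13), (p38,12), (p38,13)}
  {p36, p37, p38} × {12, 13} = {(p36,12), (p36,13), (p37,12), (p37,13), (p38,12), (p38,13)}
These 13 distinct sets form the basis B.
Close under arbitrary unions to get τ_{X×Y}; counting gives |τ_{X×Y}| = 25.


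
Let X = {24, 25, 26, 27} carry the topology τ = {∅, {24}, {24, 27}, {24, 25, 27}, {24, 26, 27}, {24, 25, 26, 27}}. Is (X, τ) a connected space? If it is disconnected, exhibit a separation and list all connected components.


(X, τ) is connected.

Find clopen sets (U ∈ τ with X ∖ U ∈ τ):
  U = ∅, X ∖ U = {24, 25, 26, 27} — both open, so U is clopen.
  U = {24, 25, 26, 27}, X ∖ U = ∅ — both open, so U is clopen.
Only trivial clopens (∅ and X) exist, so (X, τ) is connected.
Compute connected components by grouping points that agree on all clopens:
  component: {24, 25, 26, 27}


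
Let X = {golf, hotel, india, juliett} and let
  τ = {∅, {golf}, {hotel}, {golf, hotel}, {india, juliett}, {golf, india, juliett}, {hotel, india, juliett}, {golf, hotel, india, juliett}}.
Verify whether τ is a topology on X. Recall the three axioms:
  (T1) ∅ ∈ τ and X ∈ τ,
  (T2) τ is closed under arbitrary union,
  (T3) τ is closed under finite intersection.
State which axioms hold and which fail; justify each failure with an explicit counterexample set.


τ IS a topology on X.

Axiom (T1): ∅ ∈ τ? Yes; X ∈ τ? Yes.
Axiom (T2/T3): check pairwise unions and intersections of members of τ.
All pairwise intersections and unions checked — each lies in τ. Therefore τ satisfies (T1), (T2), (T3): it IS a topology on X.


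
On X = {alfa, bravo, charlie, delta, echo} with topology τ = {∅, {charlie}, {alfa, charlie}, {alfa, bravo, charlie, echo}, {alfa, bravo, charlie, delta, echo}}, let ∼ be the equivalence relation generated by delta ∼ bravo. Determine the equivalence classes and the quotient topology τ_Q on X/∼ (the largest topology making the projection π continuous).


X/∼ = {[alfa], [bravo=delta], [charlie], [echo]}; |τ_Q| = 4.

Equivalence classes: [alfa], [bravo=delta], [charlie], [echo].
Quotient map π: X → X/∼ sends alfa ↦ [alfa], bravo ↦ [bravo=delta], charlie ↦ [charlie], delta ↦ [bravo=delta], echo ↦ [echo].
For each subset V ⊆ X/∼, compute π^{-1}(V) ⊆ X and check whether π^{-1}(V) ∈ τ. V is open in τ_Q iff π^{-1}(V) ∈ τ.
  V = {}: π^{-1}(V) = ∅ ∈ τ ✓.
  V = {[alfa]}: π^{-1}(V) = {alfa} ∉ τ ✗.
  V = {[bravo=delta]}: π^{-1}(V) = {bravo, delta} ∉ τ ✗.
  V = {[alfa], [bravo=delta]}: π^{-1}(V) = {alfa, bravo, delta} ∉ τ ✗.
  V = {[charlie]}: π^{-1}(V) = {charlie} ∈ τ ✓.
  V = {[alfa], [charlie]}: π^{-1}(V) = {alfa, charlie} ∈ τ ✓.
  V = {[bravo=delta], [charlie]}: π^{-1}(V) = {bravo, charlie, delta} ∉ τ ✗.
  V = {[alfa], [bravo=delta], [charlie]}: π^{-1}(V) = {alfa, bravo, charlie, delta} ∉ τ ✗.
  V = {[echo]}: π^{-1}(V) = {echo} ∉ τ ✗.
  V = {[alfa], [echo]}: π^{-1}(V) = {alfa, echo} ∉ τ ✗.
  V = {[bravo=delta], [echo]}: π^{-1}(V) = {bravo, delta, echo} ∉ τ ✗.
  V = {[alfa], [bravo=delta], [echo]}: π^{-1}(V) = {alfa, bravo, delta, echo} ∉ τ ✗.
  V = {[charlie], [echo]}: π^{-1}(V) = {charlie, echo} ∉ τ ✗.
  V = {[alfa], [charlie], [echo]}: π^{-1}(V) = {alfa, charlie, echo} ∉ τ ✗.
  V = {[bravo=delta], [charlie], [echo]}: π^{-1}(V) = {bravo, charlie, delta, echo} ∉ τ ✗.
  V = {[alfa], [bravo=delta], [charlie], [echo]}: π^{-1}(V) = {alfa, bravo, charlie, delta, echo} ∈ τ ✓.
Open sets in the quotient: τ_Q = {{}, {[charlie]}, {[alfa], [charlie]}, {[alfa], [bravo=delta], [charlie], [echo]}} (4 elements).


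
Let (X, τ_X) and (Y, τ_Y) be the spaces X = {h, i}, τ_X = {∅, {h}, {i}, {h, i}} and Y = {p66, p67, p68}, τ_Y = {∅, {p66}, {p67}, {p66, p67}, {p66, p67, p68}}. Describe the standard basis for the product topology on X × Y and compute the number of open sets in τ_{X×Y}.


Basis B = {∅ × ∅, {h} × {p66}, {h} × {p67}, {i} × {p66}, {i} × {p67}, {h} × {p66, p67}, {h, i} × {p66}, {h, i} × {p67}, {i} × {p66, p67}, {h} × {p66, p67, p68}, {i} × {p66, p67, p68}, {h, i} × {p66, p67}, {h, i} × {p66, p67, p68}}; |τ_{X×Y}| = 25.

Enumerate products U × V with U ∈ τ_X, V ∈ τ_Y (deduplicated):
  ∅ × ∅ = {} (∅)
  {h} × {p66} = {(h,p66)}
  {h} × {p67} = {(h,p67)}
  {i} × {p66} = {(i,p66)}
  {i} × {p67} = {(i,p67)}
  {h} × {p66, p67} = {(h,p66), (h,p67)}
  {h, i} × {p66} = {(h,p66), (i,p66)}
  {h, i} × {p67} = {(h,p67), (i,p67)}
  {i} × {p66, p67} = {(i,p66), (i,p67)}
  {h} × {p66, p67, p68} = {(h,p66), (h,p67), (h,p68)}
  {i} × {p66, p67, p68} = {(i,p66), (i,p67), (i,p68)}
  {h, i} × {p66, p67} = {(h,p66), (h,p67), (i,p66), (i,p67)}
  {h, i} × {p66, p67, p68} = {(h,p66), (h,p67), (h,p68), (i,p66), (i,p67), (i,p68)}
These 13 distinct sets form the basis B.
Close under arbitrary unions to get τ_{X×Y}; counting gives |τ_{X×Y}| = 25.


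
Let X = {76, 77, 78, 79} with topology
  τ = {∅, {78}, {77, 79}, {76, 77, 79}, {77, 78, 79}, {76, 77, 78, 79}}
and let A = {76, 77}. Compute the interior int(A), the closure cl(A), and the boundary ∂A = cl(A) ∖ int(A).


int(A) = ∅, cl(A) = {76, 77, 79}, ∂A = {76, 77, 79}.

Closed sets in (X, τ) are complements of opens:
  closed(X, τ) = {∅, {76}, {78}, {76, 78}, {76, 77, 79}, {76, 77, 78, 79}}.
int(A) = ⋃ {U ∈ τ : U ⊆ A}. Opens contained in A: ∅.
Taking the union of these: int(A) = ∅.
cl(A) = ⋂ {C closed : A ⊆ C}. Closed sets containing A: {76, 77, 79}, {76, 77, 78, 79}.
Intersecting these: cl(A) = {76, 77, 79}.
∂A = cl(A) ∖ int(A) = {76, 77, 79} ∖ ∅ = {76, 77, 79}.


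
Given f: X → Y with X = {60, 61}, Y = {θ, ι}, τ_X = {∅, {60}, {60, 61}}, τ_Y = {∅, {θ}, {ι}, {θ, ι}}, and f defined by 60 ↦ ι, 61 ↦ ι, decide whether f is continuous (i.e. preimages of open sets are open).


f IS continuous.

Compute f^{-1}(U) for each U ∈ τ_Y:
  U = ∅: f^{-1}(U) = ∅ ∈ τ_X ✓.
  U = {θ}: f^{-1}(U) = ∅ ∈ τ_X ✓.
  U = {ι}: f^{-1}(U) = {60, 61} ∈ τ_X ✓.
  U = {θ, ι}: f^{-1}(U) = {60, 61} ∈ τ_X ✓.
Every preimage lies in τ_X, so f IS continuous.


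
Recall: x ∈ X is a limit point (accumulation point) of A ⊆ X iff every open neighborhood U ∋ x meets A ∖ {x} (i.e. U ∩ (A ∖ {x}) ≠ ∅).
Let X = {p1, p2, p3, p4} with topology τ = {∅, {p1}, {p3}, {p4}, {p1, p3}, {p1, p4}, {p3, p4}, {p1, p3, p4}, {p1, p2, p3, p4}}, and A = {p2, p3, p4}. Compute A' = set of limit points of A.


A' = {p2}

For each x ∈ X, list the open sets U ∈ τ with x ∈ U, then check whether U ∩ (A ∖ {x}) ≠ ∅ for every such U.
  x = p1: open {p1} ∋ x has {p1} ∩ (A ∖ {p1}) = ∅, so x is NOT a limit point.
  x = p2: opens ∋ x are {p1, p2, p3, p4}; each meets A ∖ {p2}, so x IS a limit point.
  x = p3: open {p3} ∋ x has {p3} ∩ (A ∖ {p3}) = ∅, so x is NOT a limit point.
  x = p4: open {p4} ∋ x has {p4} ∩ (A ∖ {p4}) = ∅, so x is NOT a limit point.
Collecting: A' = {p2}.


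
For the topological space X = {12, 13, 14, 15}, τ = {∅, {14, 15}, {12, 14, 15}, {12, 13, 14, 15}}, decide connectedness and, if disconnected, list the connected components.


(X, τ) is connected.

Find clopen sets (U ∈ τ with X ∖ U ∈ τ):
  U = ∅, X ∖ U = {12, 13, 14, 15} — both open, so U is clopen.
  U = {12, 13, 14, 15}, X ∖ U = ∅ — both open, so U is clopen.
Only trivial clopens (∅ and X) exist, so (X, τ) is connected.
Compute connected components by grouping points that agree on all clopens:
  component: {12, 13, 14, 15}


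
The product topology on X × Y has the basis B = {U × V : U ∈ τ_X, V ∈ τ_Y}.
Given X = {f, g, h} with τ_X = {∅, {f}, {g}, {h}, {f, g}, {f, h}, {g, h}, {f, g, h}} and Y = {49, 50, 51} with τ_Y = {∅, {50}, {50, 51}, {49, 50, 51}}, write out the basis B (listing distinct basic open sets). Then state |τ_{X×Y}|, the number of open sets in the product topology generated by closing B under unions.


Basis B = {∅ × ∅, {f} × {50}, {g} × {50}, {h} × {50}, {f} × {50, 51}, {f, g} × {50}, {f, h} × {50}, {g} × {50, 51}, {g, h} × {50}, {h} × {50, 51}, {f} × {49, 50, 51}, {f, g, h} × {50}, {g} × {49, 50, 51}, {h} × {49, 50, 51}, {f, g} × {50, 51}, {f, h} × {50, 51}, {g, h} × {50, 51}, {f, g} × {49, 50, 51}, {f, h} × {49, 50, 51}, {f, g, h} × {50, 51}, {g, h} × {49, 50, 51}, {f, g, h} × {49, 50, 51}}; |τ_{X×Y}| = 64.

Enumerate products U × V with U ∈ τ_X, V ∈ τ_Y (deduplicated):
  ∅ × ∅ = {} (∅)
  {f} × {50} = {(f,50)}
  {g} × {50} = {(g,50)}
  {h} × {50} = {(h,50)}
  {f} × {50, 51} = {(f,50), (f,51)}
  {f, g} × {50} = {(f,50), (g,50)}
  {f, h} × {50} = {(f,50), (h,50)}
  {g} × {50, 51} = {(g,50), (g,51)}
  {g, h} × {50} = {(g,50), (h,50)}
  {h} × {50, 51} = {(h,50), (h,51)}
  {f} × {49, 50, 51} = {(f,49), (f,50), (f,51)}
  {f, g, h} × {50} = {(f,50), (g,50), (h,50)}
  {g} × {49, 50, 51} = {(g,49), (g,50), (g,51)}
  {h} × {49, 50, 51} = {(h,49), (h,50), (h,51)}
  {f, g} × {50, 51} = {(f,50), (f,51), (g,50), (g,51)}
  {f, h} × {50, 51} = {(f,50), (f,51), (h,50), (h,51)}
  {g, h} × {50, 51} = {(g,50), (g,51), (h,50), (h,51)}
  {f, g} × {49, 50, 51} = {(f,49), (f,50), (f,51), (g,49), (g,50), (g,51)}
  {f, h} × {49, 50, 51} = {(f,49), (f,50), (f,51), (h,49), (h,50), (h,51)}
  {f, g, h} × {50, 51} = {(f,50), (f,51), (g,50), (g,51), (h,50), (h,51)}
  {g, h} × {49, 50, 51} = {(g,49), (g,50), (g,51), (h,49), (h,50), (h,51)}
  {f, g, h} × {49, 50, 51} = {(f,49), (f,50), (f,51), (g,49), (g,50), (g,51), (h,49), (h,50), (h,51)}
These 22 distinct sets form the basis B.
Close under arbitrary unions to get τ_{X×Y}; counting gives |τ_{X×Y}| = 64.
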